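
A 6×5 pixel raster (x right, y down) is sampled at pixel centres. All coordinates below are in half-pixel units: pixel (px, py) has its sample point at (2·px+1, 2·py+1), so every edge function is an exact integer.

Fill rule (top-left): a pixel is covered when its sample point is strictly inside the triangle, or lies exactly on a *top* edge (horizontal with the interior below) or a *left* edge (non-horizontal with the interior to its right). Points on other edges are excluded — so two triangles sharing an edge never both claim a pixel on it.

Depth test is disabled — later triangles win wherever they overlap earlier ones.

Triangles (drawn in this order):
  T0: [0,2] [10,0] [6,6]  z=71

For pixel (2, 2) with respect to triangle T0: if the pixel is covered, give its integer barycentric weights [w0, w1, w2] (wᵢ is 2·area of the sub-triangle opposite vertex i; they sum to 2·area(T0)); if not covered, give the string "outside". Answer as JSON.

T0:
  2·area = 52
  edge (0, 2)→(10, 0): d=(10,-2) top-left  bias=+0
  edge (10, 0)→(6, 6): d=(-4,6) right/bottom  bias=-1
  edge (6, 6)→(0, 2): d=(-6,-4) top-left  bias=+0
    (2,0)@(5, 1): e=[0,26,26] → #  [on edge]
    (3,0)@(7, 1): e=[4,14,34] → #
    (4,0)@(9, 1): e=[8,2,42] → #
    (5,0)@(11, 1): e=[12,-10,50] → ·
    (1,1)@(3, 3): e=[16,30,6] → #
    (4,1)@(9, 3): e=[28,-6,30] → ·
    (1,2)@(3, 5): e=[36,22,-6] → ·
    (2,2)@(5, 5): e=[40,10,2] → #
    (3,2)@(7, 5): e=[44,-2,10] → ·
    (2,3)@(5, 7): e=[60,2,-10] → ·
  covered (7 px):
    · · # # # ·
    · # # # · ·
    · · # · · ·
    · · · · · ·
    · · · · · ·

Final: [10,2,40]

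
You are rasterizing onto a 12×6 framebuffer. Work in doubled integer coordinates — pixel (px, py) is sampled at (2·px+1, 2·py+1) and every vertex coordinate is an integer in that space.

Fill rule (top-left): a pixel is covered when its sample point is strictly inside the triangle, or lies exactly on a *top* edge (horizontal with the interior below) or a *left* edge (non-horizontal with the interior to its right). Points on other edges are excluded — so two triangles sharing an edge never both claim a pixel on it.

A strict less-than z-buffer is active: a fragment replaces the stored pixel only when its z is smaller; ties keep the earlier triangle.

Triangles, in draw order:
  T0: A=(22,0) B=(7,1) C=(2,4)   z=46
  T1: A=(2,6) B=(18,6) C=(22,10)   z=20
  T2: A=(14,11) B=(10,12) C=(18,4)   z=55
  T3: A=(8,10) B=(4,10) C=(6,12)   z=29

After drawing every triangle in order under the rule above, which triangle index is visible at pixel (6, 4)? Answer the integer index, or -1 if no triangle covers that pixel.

T0:
  2·area = 40  (B↔C swapped to make it positive)
  edge (22, 0)→(2, 4): d=(-20,4) right/bottom  bias=-1
  edge (2, 4)→(7, 1): d=(5,-3) top-left  bias=+0
  edge (7, 1)→(22, 0): d=(15,-1) top-left  bias=+0
    (3,0)@(7, 1): e=[40,0,0] → █  [on edge]
    (4,0)@(9, 1): e=[32,6,2] → █
    (5,0)@(11, 1): e=[24,12,4] → █
    (6,0)@(13, 1): e=[16,18,6] → █
    (7,0)@(15, 1): e=[8,24,8] → █
    (8,0)@(17, 1): e=[0,30,10] → ·  [on edge]
    (2,1)@(5, 3): e=[8,4,28] → █
    (3,1)@(7, 3): e=[0,10,30] → ·  [on edge]
    (4,1)@(9, 3): e=[-8,16,32] → ·
    (5,1)@(11, 3): e=[-16,22,34] → ·
    (6,1)@(13, 3): e=[-24,28,36] → ·
    (7,1)@(15, 3): e=[-32,34,38] → ·
  covered (6 px):
    · · · █ █ █ █ █ · · · ·
    · · █ · · · · · · · · ·
    · · · · · · · · · · · ·
    · · · · · · · · · · · ·
    · · · · · · · · · · · ·
    · · · · · · · · · · · ·
T1:
  2·area = 64
  edge (2, 6)→(18, 6): d=(16,0) top-left  bias=+0
  edge (18, 6)→(22, 10): d=(4,4) right/bottom  bias=-1
  edge (22, 10)→(2, 6): d=(-20,-4) top-left  bias=+0
    (6,0)@(13, 1): e=[-80,0,144] → ·  [on edge]
    (7,1)@(15, 3): e=[-48,0,112] → ·  [on edge]
    (8,2)@(17, 5): e=[-16,0,80] → ·  [on edge]
    (3,3)@(7, 7): e=[16,48,0] → █  [on edge]
    (4,3)@(9, 7): e=[16,40,8] → █
    (5,3)@(11, 7): e=[16,32,16] → █
    (6,3)@(13, 7): e=[16,24,24] → █
    (7,3)@(15, 7): e=[16,16,32] → █
    (8,3)@(17, 7): e=[16,8,40] → █
    (9,3)@(19, 7): e=[16,0,48] → ·  [on edge]
    (3,4)@(7, 9): e=[48,56,-40] → ·
    (4,4)@(9, 9): e=[48,48,-32] → ·
    (8,4)@(17, 9): e=[48,16,0] → █  [on edge]
    (10,4)@(21, 9): e=[48,0,16] → ·  [on edge]
    (11,5)@(23, 11): e=[80,0,-16] → ·  [on edge]
  covered (8 px):
    · · · · · · · · · · · ·
    · · · · · · · · · · · ·
    · · · · · · · · · · · ·
    · · · █ █ █ █ █ █ · · ·
    · · · · · · · · █ █ · ·
    · · · · · · · · · · · ·
T2:
  2·area = 24
  edge (14, 11)→(10, 12): d=(-4,1) right/bottom  bias=-1
  edge (10, 12)→(18, 4): d=(8,-8) top-left  bias=+0
  edge (18, 4)→(14, 11): d=(-4,7) right/bottom  bias=-1
    (10,0)@(21, 1): e=[33,0,-9] → ·  [on edge]
    (9,1)@(19, 3): e=[27,0,-3] → ·  [on edge]
    (8,2)@(17, 5): e=[21,0,3] → █  [on edge]
    (9,2)@(19, 5): e=[19,16,-11] → ·
    (7,3)@(15, 7): e=[15,0,9] → █  [on edge]
    (8,3)@(17, 7): e=[13,16,-5] → ·
    (6,4)@(13, 9): e=[9,0,15] → █  [on edge]
    (8,4)@(17, 9): e=[5,32,-13] → ·
    (5,5)@(11, 11): e=[3,0,21] → █  [on edge]
    (7,5)@(15, 11): e=[-1,32,-7] → ·
  covered (6 px):
    · · · · · · · · · · · ·
    · · · · · · · · · · · ·
    · · · · · · · · █ · · ·
    · · · · · · · █ · · · ·
    · · · · · · █ █ · · · ·
    · · · · · █ █ · · · · ·
T3:
  2·area = 8  (B↔C swapped to make it positive)
  edge (8, 10)→(6, 12): d=(-2,2) right/bottom  bias=-1
  edge (6, 12)→(4, 10): d=(-2,-2) top-left  bias=+0
  edge (4, 10)→(8, 10): d=(4,0) top-left  bias=+0
    (8,0)@(17, 1): e=[0,44,-36] → ·  [on edge]
    (7,1)@(15, 3): e=[0,36,-28] → ·  [on edge]
    (6,2)@(13, 5): e=[0,28,-20] → ·  [on edge]
    (0,3)@(1, 7): e=[20,0,-12] → ·  [on edge]
    (5,3)@(11, 7): e=[0,20,-12] → ·  [on edge]
    (1,4)@(3, 9): e=[12,0,-4] → ·  [on edge]
    (4,4)@(9, 9): e=[0,12,-4] → ·  [on edge]
    (2,5)@(5, 11): e=[4,0,4] → █  [on edge]
    (3,5)@(7, 11): e=[0,4,4] → ·  [on edge]
  covered (1 px):
    · · · · · · · · · · · ·
    · · · · · · · · · · · ·
    · · · · · · · · · · · ·
    · · · · · · · · · · · ·
    · · · · · · · · · · · ·
    · · █ · · · · · · · · ·

Z-buffer (winner per pixel, '.' = empty):
  . . . 0 0 0 0 0 . . . .
  . . 0 . . . . . . . . .
  . . . . . . . . 2 . . .
  . . . 1 1 1 1 1 1 . . .
  . . . . . . 2 2 1 1 . .
  . . 3 . . 2 2 . . . . .

Final: 2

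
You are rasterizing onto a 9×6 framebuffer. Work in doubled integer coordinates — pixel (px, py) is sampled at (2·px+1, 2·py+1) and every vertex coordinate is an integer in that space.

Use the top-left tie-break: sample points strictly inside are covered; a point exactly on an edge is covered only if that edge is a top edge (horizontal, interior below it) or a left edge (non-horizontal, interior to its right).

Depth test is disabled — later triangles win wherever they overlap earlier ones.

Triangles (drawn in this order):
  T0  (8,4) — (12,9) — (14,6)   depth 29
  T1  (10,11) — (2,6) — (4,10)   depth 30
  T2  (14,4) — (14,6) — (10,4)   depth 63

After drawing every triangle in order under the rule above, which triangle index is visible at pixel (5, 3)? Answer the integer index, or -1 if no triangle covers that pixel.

T0:
  2·area = 22  (B↔C swapped to make it positive)
  edge (8, 4)→(14, 6): d=(6,2) right/bottom  bias=-1
  edge (14, 6)→(12, 9): d=(-2,3) right/bottom  bias=-1
  edge (12, 9)→(8, 4): d=(-4,-5) top-left  bias=+0
    (2,1)@(5, 3): e=[0,33,-11] → .  [on edge]
    (4,2)@(9, 5): e=[4,17,1] → X
    (5,2)@(11, 5): e=[0,11,11] → .  [on edge]
    (4,3)@(9, 7): e=[16,13,-7] → .
    (5,3)@(11, 7): e=[12,7,3] → X
    (6,3)@(13, 7): e=[8,1,13] → X
    (7,3)@(15, 7): e=[4,-5,23] → .
    (8,3)@(17, 7): e=[0,-11,33] → .  [on edge]
    (5,4)@(11, 9): e=[24,3,-5] → .
    (6,4)@(13, 9): e=[20,-3,5] → .
  covered (3 px):
    . . . . . . . . .
    . . . . . . . . .
    . . . . X . . . .
    . . . . . X X . .
    . . . . . . . . .
    . . . . . . . . .
T1:
  2·area = 22  (B↔C swapped to make it positive)
  edge (10, 11)→(4, 10): d=(-6,-1) top-left  bias=+0
  edge (4, 10)→(2, 6): d=(-2,-4) top-left  bias=+0
  edge (2, 6)→(10, 11): d=(8,5) right/bottom  bias=-1
    (1,3)@(3, 7): e=[17,2,3] → X
    (2,3)@(5, 7): e=[19,10,-7] → .
    (1,4)@(3, 9): e=[5,-2,19] → .
    (2,4)@(5, 9): e=[7,6,9] → X
    (3,4)@(7, 9): e=[9,14,-1] → .
    (2,5)@(5, 11): e=[-5,2,25] → .
  covered (2 px):
    . . . . . . . . .
    . . . . . . . . .
    . . . . . . . . .
    . X . . . . . . .
    . . X . . . . . .
    . . . . . . . . .
T2:
  2·area = 8
  edge (14, 4)→(14, 6): d=(0,2) right/bottom  bias=-1
  edge (14, 6)→(10, 4): d=(-4,-2) top-left  bias=+0
  edge (10, 4)→(14, 4): d=(4,0) top-left  bias=+0
    (6,2)@(13, 5): e=[2,2,4] → X
    (7,2)@(15, 5): e=[-2,6,4] → .
    (6,3)@(13, 7): e=[2,-6,12] → .
  covered (1 px):
    . . . . . . . . .
    . . . . . . . . .
    . . . . . . X . .
    . . . . . . . . .
    . . . . . . . . .
    . . . . . . . . .

Z-buffer (winner per pixel, '.' = empty):
  . . . . . . . . .
  . . . . . . . . .
  . . . . 0 . 2 . .
  . 1 . . . 0 0 . .
  . . 1 . . . . . .
  . . . . . . . . .

Answer: 0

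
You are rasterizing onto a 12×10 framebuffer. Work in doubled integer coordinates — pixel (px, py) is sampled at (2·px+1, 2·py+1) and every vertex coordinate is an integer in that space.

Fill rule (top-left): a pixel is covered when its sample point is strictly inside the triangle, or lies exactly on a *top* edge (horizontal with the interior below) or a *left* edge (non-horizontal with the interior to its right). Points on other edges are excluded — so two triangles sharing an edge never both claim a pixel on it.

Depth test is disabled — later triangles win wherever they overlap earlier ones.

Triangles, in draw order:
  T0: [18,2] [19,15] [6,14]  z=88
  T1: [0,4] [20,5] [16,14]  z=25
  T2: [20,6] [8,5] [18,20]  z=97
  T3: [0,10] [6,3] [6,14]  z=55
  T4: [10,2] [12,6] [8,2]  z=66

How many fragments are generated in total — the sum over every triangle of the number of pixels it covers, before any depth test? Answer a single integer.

T0:
  2·area = 168
  edge (18, 2)→(19, 15): d=(1,13) right/bottom  bias=-1
  edge (19, 15)→(6, 14): d=(-13,-1) top-left  bias=+0
  edge (6, 14)→(18, 2): d=(12,-12) top-left  bias=+0
    (9,0)@(19, 1): e=[-14,182,0] → ·  [on edge]
    (8,1)@(17, 3): e=[14,154,0] → █  [on edge]
    (9,1)@(19, 3): e=[-12,156,24] → ·
    (7,2)@(15, 5): e=[42,126,0] → █  [on edge]
    (9,2)@(19, 5): e=[-10,130,48] → ·
    (6,3)@(13, 7): e=[70,98,0] → █  [on edge]
    (9,3)@(19, 7): e=[-8,104,72] → ·
    (5,4)@(11, 9): e=[98,70,0] → █  [on edge]
    (9,4)@(19, 9): e=[-6,78,96] → ·
    (4,5)@(9, 11): e=[126,42,0] → █  [on edge]
    (9,5)@(19, 11): e=[-4,52,120] → ·
    (3,6)@(7, 13): e=[154,14,0] → █  [on edge]
    (2,7)@(5, 15): e=[182,-14,0] → ·  [on edge]
    (9,7)@(19, 15): e=[0,0,168] → ·  [on edge]
    (1,8)@(3, 17): e=[210,-42,0] → ·  [on edge]
    (0,9)@(1, 19): e=[238,-70,0] → ·  [on edge]
  covered (21 px):
    · · · · · · · · · · · ·
    · · · · · · · · █ · · ·
    · · · · · · · █ █ · · ·
    · · · · · · █ █ █ · · ·
    · · · · · █ █ █ █ · · ·
    · · · · █ █ █ █ █ · · ·
    · · · █ █ █ █ █ █ · · ·
    · · · · · · · · · · · ·
    · · · · · · · · · · · ·
    · · · · · · · · · · · ·
T1:
  2·area = 184
  edge (0, 4)→(20, 5): d=(20,1) right/bottom  bias=-1
  edge (20, 5)→(16, 14): d=(-4,9) right/bottom  bias=-1
  edge (16, 14)→(0, 4): d=(-16,-10) top-left  bias=+0
    (1,2)@(3, 5): e=[17,153,14] → █
    (2,2)@(5, 5): e=[15,135,34] → █
    (3,2)@(7, 5): e=[13,117,54] → █
    (4,2)@(9, 5): e=[11,99,74] → █
    (5,2)@(11, 5): e=[9,81,94] → █
    (6,2)@(13, 5): e=[7,63,114] → █
    (7,2)@(15, 5): e=[5,45,134] → █
    (8,2)@(17, 5): e=[3,27,154] → █
    (9,2)@(19, 5): e=[1,9,174] → █
    (10,2)@(21, 5): e=[-1,-9,194] → ·
    (1,3)@(3, 7): e=[57,145,-18] → ·
    (2,3)@(5, 7): e=[55,127,2] → █
  covered (26 px):
    · · · · · · · · · · · ·
    · · · · · · · · · · · ·
    · █ █ █ █ █ █ █ █ █ · ·
    · · █ █ █ █ █ █ █ █ · ·
    · · · · █ █ █ █ █ · · ·
    · · · · · · █ █ █ · · ·
    · · · · · · · █ · · · ·
    · · · · · · · · · · · ·
    · · · · · · · · · · · ·
    · · · · · · · · · · · ·
T2:
  2·area = 170  (B↔C swapped to make it positive)
  edge (20, 6)→(18, 20): d=(-2,14) right/bottom  bias=-1
  edge (18, 20)→(8, 5): d=(-10,-15) top-left  bias=+0
  edge (8, 5)→(20, 6): d=(12,1) right/bottom  bias=-1
    (5,3)@(11, 7): e=[124,25,21] → █
    (6,3)@(13, 7): e=[96,55,19] → █
    (7,3)@(15, 7): e=[68,85,17] → █
    (8,3)@(17, 7): e=[40,115,15] → █
    (9,3)@(19, 7): e=[12,145,13] → █
    (10,3)@(21, 7): e=[-16,175,11] → ·
    (5,4)@(11, 9): e=[120,5,45] → █
    (10,4)@(21, 9): e=[-20,155,35] → ·
    (5,5)@(11, 11): e=[116,-15,69] → ·
    (6,5)@(13, 11): e=[88,15,67] → █
    (10,5)@(21, 11): e=[-24,135,59] → ·
    (6,6)@(13, 13): e=[84,-5,91] → ·
    (9,6)@(19, 13): e=[0,85,85] → ·  [on edge]
  covered (19 px):
    · · · · · · · · · · · ·
    · · · · · · · · · · · ·
    · · · · · · · · · · · ·
    · · · · · █ █ █ █ █ · ·
    · · · · · █ █ █ █ █ · ·
    · · · · · · █ █ █ █ · ·
    · · · · · · · █ █ · · ·
    · · · · · · · █ █ · · ·
    · · · · · · · · █ · · ·
    · · · · · · · · · · · ·
T3:
  2·area = 66
  edge (0, 10)→(6, 3): d=(6,-7) top-left  bias=+0
  edge (6, 3)→(6, 14): d=(0,11) right/bottom  bias=-1
  edge (6, 14)→(0, 10): d=(-6,-4) top-left  bias=+0
    (2,2)@(5, 5): e=[5,11,50] → █
    (3,2)@(7, 5): e=[19,-11,58] → ·
    (1,3)@(3, 7): e=[3,33,30] → █
    (3,3)@(7, 7): e=[31,-11,46] → ·
    (0,4)@(1, 9): e=[1,55,10] → █
    (3,4)@(7, 9): e=[43,-11,34] → ·
    (0,5)@(1, 11): e=[13,55,-2] → ·
    (1,5)@(3, 11): e=[27,33,6] → █
    (3,5)@(7, 11): e=[55,-11,22] → ·
    (1,6)@(3, 13): e=[39,33,-6] → ·
    (2,6)@(5, 13): e=[53,11,2] → █
    (3,6)@(7, 13): e=[67,-11,10] → ·
  covered (9 px):
    · · · · · · · · · · · ·
    · · · · · · · · · · · ·
    · · █ · · · · · · · · ·
    · █ █ · · · · · · · · ·
    █ █ █ · · · · · · · · ·
    · █ █ · · · · · · · · ·
    · · █ · · · · · · · · ·
    · · · · · · · · · · · ·
    · · · · · · · · · · · ·
    · · · · · · · · · · · ·
T4:
  2·area = 8
  edge (10, 2)→(12, 6): d=(2,4) right/bottom  bias=-1
  edge (12, 6)→(8, 2): d=(-4,-4) top-left  bias=+0
  edge (8, 2)→(10, 2): d=(2,0) top-left  bias=+0
    (3,0)@(7, 1): e=[10,0,-2] → ·  [on edge]
    (4,1)@(9, 3): e=[6,0,2] → █  [on edge]
    (5,1)@(11, 3): e=[-2,8,2] → ·
    (4,2)@(9, 5): e=[10,-8,6] → ·
    (5,2)@(11, 5): e=[2,0,6] → █  [on edge]
    (6,2)@(13, 5): e=[-6,8,6] → ·
    (5,3)@(11, 7): e=[6,-8,10] → ·
    (6,3)@(13, 7): e=[-2,0,10] → ·  [on edge]
    (7,4)@(15, 9): e=[-6,0,14] → ·  [on edge]
    (8,5)@(17, 11): e=[-10,0,18] → ·  [on edge]
    (9,6)@(19, 13): e=[-14,0,22] → ·  [on edge]
    (10,7)@(21, 15): e=[-18,0,26] → ·  [on edge]
    (11,8)@(23, 17): e=[-22,0,30] → ·  [on edge]
  covered (2 px):
    · · · · · · · · · · · ·
    · · · · █ · · · · · · ·
    · · · · · █ · · · · · ·
    · · · · · · · · · · · ·
    · · · · · · · · · · · ·
    · · · · · · · · · · · ·
    · · · · · · · · · · · ·
    · · · · · · · · · · · ·
    · · · · · · · · · · · ·
    · · · · · · · · · · · ·

Final: 77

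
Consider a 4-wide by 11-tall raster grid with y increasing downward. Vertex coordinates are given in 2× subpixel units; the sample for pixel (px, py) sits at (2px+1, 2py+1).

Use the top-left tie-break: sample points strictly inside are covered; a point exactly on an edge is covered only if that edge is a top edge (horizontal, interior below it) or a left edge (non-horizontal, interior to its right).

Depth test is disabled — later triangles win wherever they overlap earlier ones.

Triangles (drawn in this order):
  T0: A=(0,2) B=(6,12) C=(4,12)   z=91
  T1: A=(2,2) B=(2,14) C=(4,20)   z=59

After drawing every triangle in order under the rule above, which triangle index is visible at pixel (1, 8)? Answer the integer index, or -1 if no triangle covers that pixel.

T0:
  2·area = 20
  edge (0, 2)→(6, 12): d=(6,10) right/bottom  bias=-1
  edge (6, 12)→(4, 12): d=(-2,0) right/bottom  bias=-1
  edge (4, 12)→(0, 2): d=(-4,-10) top-left  bias=+0
    (1,3)@(3, 7): e=[0,10,10] → ·  [on edge]
    (1,4)@(3, 9): e=[12,6,2] → █
    (2,4)@(5, 9): e=[-8,6,22] → ·
    (1,5)@(3, 11): e=[24,2,-6] → ·
    (2,5)@(5, 11): e=[4,2,14] → █
    (3,5)@(7, 11): e=[-16,2,34] → ·
    (2,6)@(5, 13): e=[16,-2,6] → ·
  covered (2 px):
    · · · ·
    · · · ·
    · · · ·
    · · · ·
    · █ · ·
    · · █ ·
    · · · ·
    · · · ·
    · · · ·
    · · · ·
    · · · ·
T1:
  2·area = 24  (B↔C swapped to make it positive)
  edge (2, 2)→(4, 20): d=(2,18) right/bottom  bias=-1
  edge (4, 20)→(2, 14): d=(-2,-6) top-left  bias=+0
  edge (2, 14)→(2, 2): d=(0,-12) top-left  bias=+0
    (0,5)@(1, 11): e=[36,0,-12] → ·  [on edge]
    (1,5)@(3, 11): e=[0,12,12] → ·  [on edge]
    (1,6)@(3, 13): e=[4,8,12] → █
    (2,6)@(5, 13): e=[-32,20,36] → ·
    (1,7)@(3, 15): e=[8,4,12] → █
    (2,7)@(5, 15): e=[-28,16,36] → ·
    (1,8)@(3, 17): e=[12,0,12] → █  [on edge]
    (2,8)@(5, 17): e=[-24,12,36] → ·
    (1,9)@(3, 19): e=[16,-4,12] → ·
  covered (3 px):
    · · · ·
    · · · ·
    · · · ·
    · · · ·
    · · · ·
    · · · ·
    · █ · ·
    · █ · ·
    · █ · ·
    · · · ·
    · · · ·

Z-buffer (winner per pixel, '.' = empty):
  . . . .
  . . . .
  . . . .
  . . . .
  . 0 . .
  . . 0 .
  . 1 . .
  . 1 . .
  . 1 . .
  . . . .
  . . . .

Result: 1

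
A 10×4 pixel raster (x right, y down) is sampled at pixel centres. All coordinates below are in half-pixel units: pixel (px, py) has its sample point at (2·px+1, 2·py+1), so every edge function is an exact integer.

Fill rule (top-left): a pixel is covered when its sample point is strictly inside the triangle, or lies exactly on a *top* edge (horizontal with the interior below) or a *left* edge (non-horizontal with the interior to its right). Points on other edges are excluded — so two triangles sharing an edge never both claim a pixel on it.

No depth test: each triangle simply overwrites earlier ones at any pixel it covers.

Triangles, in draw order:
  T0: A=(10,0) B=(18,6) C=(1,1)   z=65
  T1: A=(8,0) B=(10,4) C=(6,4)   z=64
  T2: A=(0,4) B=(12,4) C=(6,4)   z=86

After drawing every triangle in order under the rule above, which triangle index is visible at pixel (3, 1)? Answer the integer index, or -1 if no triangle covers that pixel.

T0:
  2·area = 62
  edge (10, 0)→(18, 6): d=(8,6) right/bottom  bias=-1
  edge (18, 6)→(1, 1): d=(-17,-5) top-left  bias=+0
  edge (1, 1)→(10, 0): d=(9,-1) top-left  bias=+0
    (0,0)@(1, 1): e=[62,0,0] → X  [on edge]
    (1,0)@(3, 1): e=[50,10,2] → X
    (2,0)@(5, 1): e=[38,20,4] → X
    (3,0)@(7, 1): e=[26,30,6] → X
    (4,0)@(9, 1): e=[14,40,8] → X
    (5,0)@(11, 1): e=[2,50,10] → X
    (6,0)@(13, 1): e=[-10,60,12] → .
    (0,1)@(1, 3): e=[78,-34,18] → .
    (1,1)@(3, 3): e=[66,-24,20] → .
    (2,1)@(5, 3): e=[54,-14,22] → .
    (3,1)@(7, 3): e=[42,-4,24] → .
    (4,1)@(9, 3): e=[30,6,26] → X
  covered (10 px):
    X X X X X X . . . .
    . . . . X X X . . .
    . . . . . . . X . .
    . . . . . . . . . .
T1:
  2·area = 16
  edge (8, 0)→(10, 4): d=(2,4) right/bottom  bias=-1
  edge (10, 4)→(6, 4): d=(-4,0) right/bottom  bias=-1
  edge (6, 4)→(8, 0): d=(2,-4) top-left  bias=+0
    (3,1)@(7, 3): e=[10,4,2] → X
    (4,1)@(9, 3): e=[2,4,10] → X
    (5,1)@(11, 3): e=[-6,4,18] → .
    (3,2)@(7, 5): e=[14,-4,6] → .
    (4,2)@(9, 5): e=[6,-4,14] → .
  covered (2 px):
    . . . . . . . . . .
    . . . X X . . . . .
    . . . . . . . . . .
    . . . . . . . . . .
T2:
  degenerate (2·area = 0) — covers nothing

Z-buffer (winner per pixel, '.' = empty):
  0 0 0 0 0 0 . . . .
  . . . 1 1 0 0 . . .
  . . . . . . . 0 . .
  . . . . . . . . . .

Final: 1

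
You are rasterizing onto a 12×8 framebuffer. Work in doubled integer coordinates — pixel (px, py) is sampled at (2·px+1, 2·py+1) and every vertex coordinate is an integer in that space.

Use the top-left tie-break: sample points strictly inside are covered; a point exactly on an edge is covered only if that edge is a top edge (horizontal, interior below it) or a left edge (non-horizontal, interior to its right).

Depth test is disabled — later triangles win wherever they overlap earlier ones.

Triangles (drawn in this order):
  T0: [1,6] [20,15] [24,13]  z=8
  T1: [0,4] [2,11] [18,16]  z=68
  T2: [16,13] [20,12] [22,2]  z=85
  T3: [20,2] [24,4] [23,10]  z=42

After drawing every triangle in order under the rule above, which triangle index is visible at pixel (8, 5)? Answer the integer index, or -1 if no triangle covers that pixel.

T0:
  2·area = 74  (B↔C swapped to make it positive)
  edge (1, 6)→(24, 13): d=(23,7) right/bottom  bias=-1
  edge (24, 13)→(20, 15): d=(-4,2) right/bottom  bias=-1
  edge (20, 15)→(1, 6): d=(-19,-9) top-left  bias=+0
    (4,4)@(9, 9): e=[13,46,15] → █
    (5,4)@(11, 9): e=[-1,42,33] → ·
    (4,5)@(9, 11): e=[59,38,-23] → ·
    (6,5)@(13, 11): e=[31,30,13] → █
    (7,5)@(15, 11): e=[17,26,31] → █
    (8,5)@(17, 11): e=[3,22,49] → █
    (9,5)@(19, 11): e=[-11,18,67] → ·
    (6,6)@(13, 13): e=[77,22,-25] → ·
    (7,6)@(15, 13): e=[63,18,-7] → ·
    (8,6)@(17, 13): e=[49,14,11] → █
    (9,6)@(19, 13): e=[35,10,29] → █
    (10,6)@(21, 13): e=[21,6,47] → █
  covered (8 px):
    · · · · · · · · · · · ·
    · · · · · · · · · · · ·
    · · · · · · · · · · · ·
    · · · · · · · · · · · ·
    · · · · █ · · · · · · ·
    · · · · · · █ █ █ · · ·
    · · · · · · · · █ █ █ █
    · · · · · · · · · · · ·
T1:
  2·area = 102  (B↔C swapped to make it positive)
  edge (0, 4)→(18, 16): d=(18,12) right/bottom  bias=-1
  edge (18, 16)→(2, 11): d=(-16,-5) top-left  bias=+0
  edge (2, 11)→(0, 4): d=(-2,-7) top-left  bias=+0
    (0,2)@(1, 5): e=[6,91,5] → █
    (1,2)@(3, 5): e=[-18,101,19] → ·
    (0,3)@(1, 7): e=[42,59,1] → █
    (1,3)@(3, 7): e=[18,69,15] → █
    (2,3)@(5, 7): e=[-6,79,29] → ·
    (0,4)@(1, 9): e=[78,27,-3] → ·
    (1,4)@(3, 9): e=[54,37,11] → █
    (2,4)@(5, 9): e=[30,47,25] → █
    (3,4)@(7, 9): e=[6,57,39] → █
    (4,4)@(9, 9): e=[-18,67,53] → ·
    (1,5)@(3, 11): e=[90,5,7] → █
    (4,5)@(9, 11): e=[18,35,49] → █
  covered (14 px):
    · · · · · · · · · · · ·
    · · · · · · · · · · · ·
    █ · · · · · · · · · · ·
    █ █ · · · · · · · · · ·
    · █ █ █ · · · · · · · ·
    · █ █ █ █ · · · · · · ·
    · · · · █ █ █ · · · · ·
    · · · · · · · █ · · · ·
T2:
  2·area = 38  (B↔C swapped to make it positive)
  edge (16, 13)→(22, 2): d=(6,-11) top-left  bias=+0
  edge (22, 2)→(20, 12): d=(-2,10) right/bottom  bias=-1
  edge (20, 12)→(16, 13): d=(-4,1) right/bottom  bias=-1
    (10,2)@(21, 5): e=[7,4,27] → █
    (11,2)@(23, 5): e=[29,-16,25] → ·
    (10,3)@(21, 7): e=[19,0,19] → ·  [on edge]
    (9,4)@(19, 9): e=[9,16,13] → █
    (10,4)@(21, 9): e=[31,-4,11] → ·
    (9,5)@(19, 11): e=[21,12,5] → █
    (10,5)@(21, 11): e=[43,-8,3] → ·
    (9,6)@(19, 13): e=[33,8,-3] → ·
  covered (3 px):
    · · · · · · · · · · · ·
    · · · · · · · · · · · ·
    · · · · · · · · · · █ ·
    · · · · · · · · · · · ·
    · · · · · · · · · █ · ·
    · · · · · · · · · █ · ·
    · · · · · · · · · · · ·
    · · · · · · · · · · · ·
T3:
  2·area = 26
  edge (20, 2)→(24, 4): d=(4,2) right/bottom  bias=-1
  edge (24, 4)→(23, 10): d=(-1,6) right/bottom  bias=-1
  edge (23, 10)→(20, 2): d=(-3,-8) top-left  bias=+0
    (10,1)@(21, 3): e=[2,19,5] → █
    (11,1)@(23, 3): e=[-2,7,21] → ·
    (10,2)@(21, 5): e=[10,17,-1] → ·
    (11,2)@(23, 5): e=[6,5,15] → █
    (11,3)@(23, 7): e=[14,3,9] → █
    (11,4)@(23, 9): e=[22,1,3] → █
    (11,5)@(23, 11): e=[30,-1,-3] → ·
  covered (4 px):
    · · · · · · · · · · · ·
    · · · · · · · · · · █ ·
    · · · · · · · · · · · █
    · · · · · · · · · · · █
    · · · · · · · · · · · █
    · · · · · · · · · · · ·
    · · · · · · · · · · · ·
    · · · · · · · · · · · ·

Z-buffer (winner per pixel, '.' = empty):
  . . . . . . . . . . . .
  . . . . . . . . . . 3 .
  1 . . . . . . . . . 2 3
  1 1 . . . . . . . . . 3
  . 1 1 1 0 . . . . 2 . 3
  . 1 1 1 1 . 0 0 0 2 . .
  . . . . 1 1 1 . 0 0 0 0
  . . . . . . . 1 . . . .

Result: 0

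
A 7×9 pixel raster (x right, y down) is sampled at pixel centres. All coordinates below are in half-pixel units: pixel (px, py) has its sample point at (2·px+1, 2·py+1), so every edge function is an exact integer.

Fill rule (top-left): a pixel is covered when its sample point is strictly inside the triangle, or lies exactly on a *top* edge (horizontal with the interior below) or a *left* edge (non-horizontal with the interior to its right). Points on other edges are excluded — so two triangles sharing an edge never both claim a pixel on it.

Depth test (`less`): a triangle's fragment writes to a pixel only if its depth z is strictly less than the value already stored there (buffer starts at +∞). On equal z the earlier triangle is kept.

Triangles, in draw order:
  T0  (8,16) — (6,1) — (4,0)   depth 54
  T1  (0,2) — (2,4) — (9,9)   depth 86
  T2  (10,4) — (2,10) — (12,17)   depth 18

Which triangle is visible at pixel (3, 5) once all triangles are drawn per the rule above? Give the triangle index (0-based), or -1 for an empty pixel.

T0:
  2·area = 28  (B↔C swapped to make it positive)
  edge (8, 16)→(4, 0): d=(-4,-16) top-left  bias=+0
  edge (4, 0)→(6, 1): d=(2,1) right/bottom  bias=-1
  edge (6, 1)→(8, 16): d=(2,15) right/bottom  bias=-1
    (2,0)@(5, 1): e=[12,1,15] → #
    (3,0)@(7, 1): e=[44,-1,-15] → ·
    (2,1)@(5, 3): e=[4,5,19] → #
    (3,1)@(7, 3): e=[36,3,-11] → ·
    (2,2)@(5, 5): e=[-4,9,23] → ·
    (3,4)@(7, 9): e=[12,15,1] → #
    (4,4)@(9, 9): e=[44,13,-29] → ·
    (3,5)@(7, 11): e=[4,19,5] → #
    (4,5)@(9, 11): e=[36,17,-25] → ·
    (3,6)@(7, 13): e=[-4,23,9] → ·
  covered (4 px):
    · · # · · · ·
    · · # · · · ·
    · · · · · · ·
    · · · · · · ·
    · · · # · · ·
    · · · # · · ·
    · · · · · · ·
    · · · · · · ·
    · · · · · · ·
T1:
  2·area = 4  (B↔C swapped to make it positive)
  edge (0, 2)→(9, 9): d=(9,7) right/bottom  bias=-1
  edge (9, 9)→(2, 4): d=(-7,-5) top-left  bias=+0
  edge (2, 4)→(0, 2): d=(-2,-2) top-left  bias=+0
    (0,1)@(1, 3): e=[2,2,0] → #  [on edge]
    (1,1)@(3, 3): e=[-12,12,4] → ·
    (0,2)@(1, 5): e=[20,-12,-4] → ·
    (1,2)@(3, 5): e=[6,-2,0] → ·  [on edge]
    (2,3)@(5, 7): e=[10,-6,0] → ·  [on edge]
    (3,4)@(7, 9): e=[14,-10,0] → ·  [on edge]
    (4,4)@(9, 9): e=[0,0,4] → ·  [on edge]
    (4,5)@(9, 11): e=[18,-14,0] → ·  [on edge]
    (5,6)@(11, 13): e=[22,-18,0] → ·  [on edge]
    (6,7)@(13, 15): e=[26,-22,0] → ·  [on edge]
  covered (1 px):
    · · · · · · ·
    # · · · · · ·
    · · · · · · ·
    · · · · · · ·
    · · · · · · ·
    · · · · · · ·
    · · · · · · ·
    · · · · · · ·
    · · · · · · ·
T2:
  2·area = 116  (B↔C swapped to make it positive)
  edge (10, 4)→(12, 17): d=(2,13) right/bottom  bias=-1
  edge (12, 17)→(2, 10): d=(-10,-7) top-left  bias=+0
  edge (2, 10)→(10, 4): d=(8,-6) top-left  bias=+0
    (4,2)@(9, 5): e=[15,99,2] → #
    (5,2)@(11, 5): e=[-11,113,14] → ·
    (3,3)@(7, 7): e=[45,65,6] → #
    (5,3)@(11, 7): e=[-7,93,30] → ·
    (2,4)@(5, 9): e=[75,31,10] → #
    (5,4)@(11, 9): e=[-3,73,46] → ·
    (2,5)@(5, 11): e=[79,11,26] → #
    (5,5)@(11, 11): e=[1,53,62] → #
    (6,5)@(13, 11): e=[-25,67,74] → ·
    (2,6)@(5, 13): e=[83,-9,42] → ·
    (3,6)@(7, 13): e=[57,5,54] → #
    (6,6)@(13, 13): e=[-21,47,90] → ·
  covered (14 px):
    · · · · · · ·
    · · · · · · ·
    · · · · # · ·
    · · · # # · ·
    · · # # # · ·
    · · # # # # ·
    · · · # # # ·
    · · · · · # ·
    · · · · · · ·

Z-buffer (winner per pixel, '.' = empty):
  . . 0 . . . .
  1 . 0 . . . .
  . . . . 2 . .
  . . . 2 2 . .
  . . 2 2 2 . .
  . . 2 2 2 2 .
  . . . 2 2 2 .
  . . . . . 2 .
  . . . . . . .

Result: 2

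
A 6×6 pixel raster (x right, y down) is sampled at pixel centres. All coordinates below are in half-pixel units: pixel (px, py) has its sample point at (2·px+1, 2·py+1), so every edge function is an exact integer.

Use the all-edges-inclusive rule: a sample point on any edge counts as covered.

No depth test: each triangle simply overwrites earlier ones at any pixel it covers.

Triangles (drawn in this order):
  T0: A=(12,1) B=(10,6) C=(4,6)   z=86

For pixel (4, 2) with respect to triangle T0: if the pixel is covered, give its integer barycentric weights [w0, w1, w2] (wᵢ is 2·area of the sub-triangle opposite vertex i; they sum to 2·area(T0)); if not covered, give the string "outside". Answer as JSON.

T0:
  2·area = 30
  edge (12, 1)→(10, 6): d=(-2,5) inclusive
  edge (10, 6)→(4, 6): d=(-6,0) inclusive
  edge (4, 6)→(12, 1): d=(8,-5) inclusive
    (4,1)@(9, 3): e=[11,18,1] → #
    (5,1)@(11, 3): e=[1,18,11] → #
    (3,2)@(7, 5): e=[17,6,7] → #
    (5,2)@(11, 5): e=[-3,6,27] → ·
    (3,3)@(7, 7): e=[13,-6,23] → ·
    (4,3)@(9, 7): e=[3,-6,33] → ·
  covered (4 px):
    · · · · · ·
    · · · · # #
    · · · # # ·
    · · · · · ·
    · · · · · ·
    · · · · · ·

Final: [6,17,7]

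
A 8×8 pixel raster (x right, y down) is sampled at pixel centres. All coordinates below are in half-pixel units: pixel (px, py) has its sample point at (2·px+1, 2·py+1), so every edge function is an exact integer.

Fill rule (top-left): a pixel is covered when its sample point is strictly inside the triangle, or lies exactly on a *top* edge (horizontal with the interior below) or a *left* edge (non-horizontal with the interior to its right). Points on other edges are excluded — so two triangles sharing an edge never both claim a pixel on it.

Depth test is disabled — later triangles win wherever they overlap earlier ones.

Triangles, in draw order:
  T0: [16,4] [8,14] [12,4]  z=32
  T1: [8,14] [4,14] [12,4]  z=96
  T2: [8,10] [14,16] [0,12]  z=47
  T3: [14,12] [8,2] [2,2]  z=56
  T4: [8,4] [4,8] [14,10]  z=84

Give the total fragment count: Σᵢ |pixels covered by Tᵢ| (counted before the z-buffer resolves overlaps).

T0:
  2·area = 40
  edge (16, 4)→(8, 14): d=(-8,10) right/bottom  bias=-1
  edge (8, 14)→(12, 4): d=(4,-10) top-left  bias=+0
  edge (12, 4)→(16, 4): d=(4,0) top-left  bias=+0
    (6,2)@(13, 5): e=[22,14,4] → █
    (7,2)@(15, 5): e=[2,34,4] → █
    (5,3)@(11, 7): e=[26,2,12] → █
    (7,3)@(15, 7): e=[-14,42,12] → ·
    (5,4)@(11, 9): e=[10,10,20] → █
    (6,4)@(13, 9): e=[-10,30,20] → ·
    (5,5)@(11, 11): e=[-6,18,28] → ·
  covered (5 px):
    · · · · · · · ·
    · · · · · · · ·
    · · · · · · █ █
    · · · · · █ █ ·
    · · · · · █ · ·
    · · · · · · · ·
    · · · · · · · ·
    · · · · · · · ·
T1:
  2·area = 40
  edge (8, 14)→(4, 14): d=(-4,0) right/bottom  bias=-1
  edge (4, 14)→(12, 4): d=(8,-10) top-left  bias=+0
  edge (12, 4)→(8, 14): d=(-4,10) right/bottom  bias=-1
    (4,4)@(9, 9): e=[20,10,10] → █
    (5,4)@(11, 9): e=[20,30,-10] → ·
    (3,5)@(7, 11): e=[12,6,22] → █
    (5,5)@(11, 11): e=[12,46,-18] → ·
    (2,6)@(5, 13): e=[4,2,34] → █
    (4,6)@(9, 13): e=[4,42,-6] → ·
    (2,7)@(5, 15): e=[-4,18,26] → ·
    (3,7)@(7, 15): e=[-4,38,6] → ·
  covered (5 px):
    · · · · · · · ·
    · · · · · · · ·
    · · · · · · · ·
    · · · · · · · ·
    · · · · █ · · ·
    · · · █ █ · · ·
    · · █ █ · · · ·
    · · · · · · · ·
T2:
  2·area = 60
  edge (8, 10)→(14, 16): d=(6,6) right/bottom  bias=-1
  edge (14, 16)→(0, 12): d=(-14,-4) top-left  bias=+0
  edge (0, 12)→(8, 10): d=(8,-2) top-left  bias=+0
    (0,1)@(1, 3): e=[0,130,-70] → ·  [on edge]
    (1,2)@(3, 5): e=[0,110,-50] → ·  [on edge]
    (2,3)@(5, 7): e=[0,90,-30] → ·  [on edge]
    (3,4)@(7, 9): e=[0,70,-10] → ·  [on edge]
    (2,5)@(5, 11): e=[24,34,2] → █
    (3,5)@(7, 11): e=[12,42,6] → █
    (4,5)@(9, 11): e=[0,50,10] → ·  [on edge]
    (2,6)@(5, 13): e=[36,6,18] → █
    (4,6)@(9, 13): e=[12,22,26] → █
    (5,6)@(11, 13): e=[0,30,30] → ·  [on edge]
    (2,7)@(5, 15): e=[48,-22,34] → ·
    (3,7)@(7, 15): e=[36,-14,38] → ·
    (6,7)@(13, 15): e=[0,10,50] → ·  [on edge]
  covered (6 px):
    · · · · · · · ·
    · · · · · · · ·
    · · · · · · · ·
    · · · · · · · ·
    · · · · · · · ·
    · · █ █ · · · ·
    · · █ █ █ · · ·
    · · · · · █ · ·
T3:
  2·area = 60  (B↔C swapped to make it positive)
  edge (14, 12)→(2, 2): d=(-12,-10) top-left  bias=+0
  edge (2, 2)→(8, 2): d=(6,0) top-left  bias=+0
  edge (8, 2)→(14, 12): d=(6,10) right/bottom  bias=-1
    (2,1)@(5, 3): e=[18,6,36] → █
    (3,1)@(7, 3): e=[38,6,16] → █
    (4,1)@(9, 3): e=[58,6,-4] → ·
    (2,2)@(5, 5): e=[-6,18,48] → ·
    (3,2)@(7, 5): e=[14,18,28] → █
    (4,2)@(9, 5): e=[34,18,8] → █
    (5,2)@(11, 5): e=[54,18,-12] → ·
    (3,3)@(7, 7): e=[-10,30,40] → ·
    (4,3)@(9, 7): e=[10,30,20] → █
    (5,3)@(11, 7): e=[30,30,0] → ·  [on edge]
    (4,4)@(9, 9): e=[-14,42,32] → ·
    (5,4)@(11, 9): e=[6,42,12] → █
  covered (7 px):
    · · · · · · · ·
    · · █ █ · · · ·
    · · · █ █ · · ·
    · · · · █ · · ·
    · · · · · █ · ·
    · · · · · · █ ·
    · · · · · · · ·
    · · · · · · · ·
T4:
  2·area = 48  (B↔C swapped to make it positive)
  edge (8, 4)→(14, 10): d=(6,6) right/bottom  bias=-1
  edge (14, 10)→(4, 8): d=(-10,-2) top-left  bias=+0
  edge (4, 8)→(8, 4): d=(4,-4) top-left  bias=+0
    (2,0)@(5, 1): e=[0,72,-24] → ·  [on edge]
    (5,0)@(11, 1): e=[-36,84,0] → ·  [on edge]
    (3,1)@(7, 3): e=[0,56,-8] → ·  [on edge]
    (4,1)@(9, 3): e=[-12,60,0] → ·  [on edge]
    (3,2)@(7, 5): e=[12,36,0] → █  [on edge]
    (4,2)@(9, 5): e=[0,40,8] → ·  [on edge]
    (2,3)@(5, 7): e=[36,12,0] → █  [on edge]
    (4,3)@(9, 7): e=[12,20,16] → █
    (5,3)@(11, 7): e=[0,24,24] → ·  [on edge]
    (1,4)@(3, 9): e=[60,-12,0] → ·  [on edge]
    (2,4)@(5, 9): e=[48,-8,8] → ·
    (3,4)@(7, 9): e=[36,-4,16] → ·
    (4,4)@(9, 9): e=[24,0,24] → █  [on edge]
    (6,4)@(13, 9): e=[0,8,40] → ·  [on edge]
    (0,5)@(1, 11): e=[84,-36,0] → ·  [on edge]
    (7,5)@(15, 11): e=[0,-8,56] → ·  [on edge]
  covered (6 px):
    · · · · · · · ·
    · · · · · · · ·
    · · · █ · · · ·
    · · █ █ █ · · ·
    · · · · █ █ · ·
    · · · · · · · ·
    · · · · · · · ·
    · · · · · · · ·

Result: 29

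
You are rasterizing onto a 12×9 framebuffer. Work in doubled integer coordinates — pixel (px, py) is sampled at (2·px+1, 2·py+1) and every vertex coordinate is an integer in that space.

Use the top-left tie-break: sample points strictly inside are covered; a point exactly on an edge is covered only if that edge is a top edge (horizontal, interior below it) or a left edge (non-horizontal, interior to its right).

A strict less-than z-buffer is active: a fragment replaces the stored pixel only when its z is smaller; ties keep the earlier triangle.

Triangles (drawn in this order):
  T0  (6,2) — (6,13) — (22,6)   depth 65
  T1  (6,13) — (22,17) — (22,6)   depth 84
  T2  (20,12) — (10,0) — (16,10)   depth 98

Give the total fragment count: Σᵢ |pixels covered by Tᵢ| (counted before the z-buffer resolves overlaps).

T0:
  2·area = 176  (B↔C swapped to make it positive)
  edge (6, 2)→(22, 6): d=(16,4) right/bottom  bias=-1
  edge (22, 6)→(6, 13): d=(-16,7) right/bottom  bias=-1
  edge (6, 13)→(6, 2): d=(0,-11) top-left  bias=+0
    (3,1)@(7, 3): e=[12,153,11] → #
    (4,1)@(9, 3): e=[4,139,33] → #
    (5,1)@(11, 3): e=[-4,125,55] → ·
    (3,2)@(7, 5): e=[44,121,11] → #
    (5,2)@(11, 5): e=[28,93,55] → #
    (6,2)@(13, 5): e=[20,79,77] → #
    (7,2)@(15, 5): e=[12,65,99] → #
    (8,2)@(17, 5): e=[4,51,121] → #
    (9,2)@(19, 5): e=[-4,37,143] → ·
    (3,3)@(7, 7): e=[76,89,11] → #
    (9,3)@(19, 7): e=[28,5,143] → #
    (10,3)@(21, 7): e=[20,-9,165] → ·
  covered (22 px):
    · · · · · · · · · · · ·
    · · · # # · · · · · · ·
    · · · # # # # # # · · ·
    · · · # # # # # # # · ·
    · · · # # # # # · · · ·
    · · · # # · · · · · · ·
    · · · · · · · · · · · ·
    · · · · · · · · · · · ·
    · · · · · · · · · · · ·
T1:
  2·area = 176  (B↔C swapped to make it positive)
  edge (6, 13)→(22, 6): d=(16,-7) top-left  bias=+0
  edge (22, 6)→(22, 17): d=(0,11) right/bottom  bias=-1
  edge (22, 17)→(6, 13): d=(-16,-4) top-left  bias=+0
    (10,3)@(21, 7): e=[9,11,156] → #
    (11,3)@(23, 7): e=[23,-11,164] → ·
    (8,4)@(17, 9): e=[13,55,108] → #
    (9,4)@(19, 9): e=[27,33,116] → #
    (11,4)@(23, 9): e=[55,-11,132] → ·
    (5,5)@(11, 11): e=[3,121,52] → #
    (6,5)@(13, 11): e=[17,99,60] → #
    (7,5)@(15, 11): e=[31,77,68] → #
    (11,5)@(23, 11): e=[87,-11,100] → ·
    (3,6)@(7, 13): e=[7,165,4] → #
    (4,6)@(9, 13): e=[21,143,12] → #
    (11,6)@(23, 13): e=[119,-11,68] → ·
  covered (22 px):
    · · · · · · · · · · · ·
    · · · · · · · · · · · ·
    · · · · · · · · · · · ·
    · · · · · · · · · · # ·
    · · · · · · · · # # # ·
    · · · · · # # # # # # ·
    · · · # # # # # # # # ·
    · · · · · · · # # # # ·
    · · · · · · · · · · · ·
T2:
  2·area = 28  (B↔C swapped to make it positive)
  edge (20, 12)→(16, 10): d=(-4,-2) top-left  bias=+0
  edge (16, 10)→(10, 0): d=(-6,-10) top-left  bias=+0
  edge (10, 0)→(20, 12): d=(10,12) right/bottom  bias=-1
    (6,2)@(13, 5): e=[14,0,14] → #  [on edge]
    (7,2)@(15, 5): e=[18,20,-10] → ·
    (6,3)@(13, 7): e=[6,-12,34] → ·
    (7,3)@(15, 7): e=[10,8,10] → #
    (8,3)@(17, 7): e=[14,28,-14] → ·
    (7,4)@(15, 9): e=[2,-4,30] → ·
    (8,4)@(17, 9): e=[6,16,6] → #
    (9,4)@(19, 9): e=[10,36,-18] → ·
    (8,5)@(17, 11): e=[-2,4,26] → ·
    (9,5)@(19, 11): e=[2,24,2] → #
    (10,5)@(21, 11): e=[6,44,-22] → ·
    (9,6)@(19, 13): e=[-6,12,22] → ·
    (9,7)@(19, 15): e=[-14,0,42] → ·  [on edge]
  covered (4 px):
    · · · · · · · · · · · ·
    · · · · · · · · · · · ·
    · · · · · · # · · · · ·
    · · · · · · · # · · · ·
    · · · · · · · · # · · ·
    · · · · · · · · · # · ·
    · · · · · · · · · · · ·
    · · · · · · · · · · · ·
    · · · · · · · · · · · ·

Final: 48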